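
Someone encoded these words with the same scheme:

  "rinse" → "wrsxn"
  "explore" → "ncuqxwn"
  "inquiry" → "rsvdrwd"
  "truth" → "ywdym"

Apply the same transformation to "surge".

The shift depends on letter class: consonant r→w is +5, but vowel i→r is +9. Vowels shift forward by 9 and consonants shift forward by 5.
For surge: s(cons)+5=x, u(vowel)+9=d, r(cons)+5=w, g(cons)+5=l, e(vowel)+9=n.

xdwln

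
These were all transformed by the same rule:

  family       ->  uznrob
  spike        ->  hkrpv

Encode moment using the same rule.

nlnvmg

Each pair mirrors across the alphabet (f↔u, a↔z, m↔n): positions sum to 25. Each letter is replaced by its mirror in the alphabet: a↔z, b↔y, c↔x, and so on (the Atbash cipher).
On moment: m↔n, o↔l, m↔n, e↔v, n↔m, t↔g.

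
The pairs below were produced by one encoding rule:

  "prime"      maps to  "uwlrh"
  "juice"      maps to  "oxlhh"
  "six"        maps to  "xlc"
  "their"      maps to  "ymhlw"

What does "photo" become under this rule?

umryr

The shift depends on letter class: consonant p→u is +5, but vowel i→l is +3. The rule splits by letter class: vowels +3, consonants +5.
Applying it to photo: p(cons)+5=u, h(cons)+5=m, o(vowel)+3=r, t(cons)+5=y, o(vowel)+3=r.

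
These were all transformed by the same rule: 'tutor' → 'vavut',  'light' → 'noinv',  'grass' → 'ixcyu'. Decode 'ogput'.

manor

Shifts by position in tutor: pos 0: t→v (+2), pos 1: u→a (+6), pos 2: t→v (+2), pos 3: o→u (+6) — repeating every 2. The shifts repeat in a cycle of length 2: positions 0,1,… shift by +2, +6, then the pattern repeats.
Decoding ogput: o−2=m, g−6=a, p−2=n, u−6=o, t−2=r.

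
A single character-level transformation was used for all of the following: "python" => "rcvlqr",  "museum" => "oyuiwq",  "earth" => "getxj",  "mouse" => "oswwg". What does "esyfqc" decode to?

Shifts by position in python: pos 0: p→r (+2), pos 1: y→c (+4), pos 2: t→v (+2), pos 3: h→l (+4) — repeating every 2. The shifts repeat in a cycle of length 2: positions 0,1,… shift by +2, +4, then the pattern repeats.
Reversing it on esyfqc: e−2=c, s−4=o, y−2=w, f−4=b, q−2=o, c−4=y.

cowboy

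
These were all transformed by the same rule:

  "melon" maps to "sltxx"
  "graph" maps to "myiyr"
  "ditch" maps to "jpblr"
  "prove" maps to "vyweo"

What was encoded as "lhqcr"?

In melon: m→s is +6, e→l is +7, l→t is +8, o→x is +9 — the shift increases by 1 each position. The shift increases by 1 at each position, starting from +6: 6, 7, 8, ….
Decoding lhqcr: l−6=f, h−7=a, q−8=i, c−9=t, r−10=h.

faith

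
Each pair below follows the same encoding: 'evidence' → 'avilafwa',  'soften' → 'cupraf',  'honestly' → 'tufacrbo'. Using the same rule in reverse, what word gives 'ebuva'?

e(4)→a(0) and v(21)→v(21) fit y≡15x+18 (mod 26); the inverse of 15 mod 26 is 7. Treating letters as 0–25, the rule is x ↦ 15x + 18 (mod 26).
Undoing it on ebuva: e(4)→7·(4−18)≡6=g; b(1)→7·(1−18)≡11=l; u(20)→7·(20−18)≡14=o; v(21)→7·(21−18)≡21=v; a(0)→7·(0−18)≡4=e (all mod 26).

glove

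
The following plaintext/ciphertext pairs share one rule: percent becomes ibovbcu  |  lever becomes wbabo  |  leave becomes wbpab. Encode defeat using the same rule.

p(15)→i(8) and e(4)→b(1) fit y≡3x+15 (mod 26); the inverse of 3 mod 26 is 9. Each letter's alphabet position (a=0..z=25) is mapped through 3·x+15 mod 26 — an affine cipher.
For defeat: d(3)→3·3+15≡24=y; e(4)→3·4+15≡1=b; f(5)→3·5+15≡4=e; e(4)→3·4+15≡1=b; a(0)→3·0+15≡15=p; t(19)→3·19+15≡20=u (all mod 26).

ybebpu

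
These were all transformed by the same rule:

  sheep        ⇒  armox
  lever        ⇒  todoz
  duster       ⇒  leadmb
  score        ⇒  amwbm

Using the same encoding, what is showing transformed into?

arwgqxo

Shifts by position in sheep: pos 0: s→a (+8), pos 1: h→r (+10), pos 2: e→m (+8), pos 3: e→o (+10) — repeating every 2. A repeating key of period 2 is used — shifts +8, +10 over and over.
For showing: s+8=a, h+10=r, o+8=w, w+10=g, i+8=q, n+10=x, g+8=o.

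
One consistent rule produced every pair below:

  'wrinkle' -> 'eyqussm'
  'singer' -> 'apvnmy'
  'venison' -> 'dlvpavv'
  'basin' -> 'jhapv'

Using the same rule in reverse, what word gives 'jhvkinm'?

It's a Vigenère-style cipher with numeric key [8,7]: position i shifts by key[i mod 2].
Decoding jhvkinm: j−8=b, h−7=a, v−8=n, k−7=d, i−8=a, n−7=g, m−8=e.

bandage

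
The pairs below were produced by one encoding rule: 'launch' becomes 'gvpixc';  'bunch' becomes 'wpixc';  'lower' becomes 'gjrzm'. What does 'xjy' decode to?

Every letter moves 21 places later in the alphabet, wrapping around z→a.
Reversing it on xjy: x−21=c, j−21=o, y−21=d.

cod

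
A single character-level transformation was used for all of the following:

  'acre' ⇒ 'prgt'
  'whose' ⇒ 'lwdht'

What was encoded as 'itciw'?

tenth

Compare letters: a→p is +15, c→r is +15, r→g is +15 — a constant shift. Every letter moves 15 places later in the alphabet, wrapping around z→a.
Undoing it on itciw: i−15=t, t−15=e, c−15=n, i−15=t, w−15=h.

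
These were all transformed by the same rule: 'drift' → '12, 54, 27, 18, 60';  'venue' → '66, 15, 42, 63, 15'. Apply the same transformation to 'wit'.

69, 27, 60

d(#4)→12 and r(#18)→54: differences scale by 3, so n = 3·pos + 0. The formula is n = 3×(alphabet index, a=1).
For wit: w=23→69, i=9→27, t=20→60.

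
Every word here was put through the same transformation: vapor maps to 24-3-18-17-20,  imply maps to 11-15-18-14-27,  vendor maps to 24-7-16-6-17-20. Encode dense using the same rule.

6-7-16-21-7

v is letter #22 and maps to 24: an offset of 2. The number is (letter's place in the alphabet, a=1) + 2.
For dense: d=4→6, e=5→7, n=14→16, s=19→21, e=5→7.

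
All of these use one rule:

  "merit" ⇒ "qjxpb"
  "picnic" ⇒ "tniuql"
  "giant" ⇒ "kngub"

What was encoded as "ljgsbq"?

health

In merit: m→q is +4, e→j is +5, r→x is +6, i→p is +7 — the shift increases by 1 each position. The shift increases by 1 at each position, starting from +4: 4, 5, 6, ….
Reversing it on ljgsbq: l−4=h, j−5=e, g−6=a, s−7=l, b−8=t, q−9=h.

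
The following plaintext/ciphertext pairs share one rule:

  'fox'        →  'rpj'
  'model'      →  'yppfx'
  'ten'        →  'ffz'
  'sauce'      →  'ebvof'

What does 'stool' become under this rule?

The shift depends on letter class: consonant f→r is +12, but vowel o→p is +1. Vowels shift forward by 1 and consonants shift forward by 12.
On stool: s(cons)+12=e, t(cons)+12=f, o(vowel)+1=p, o(vowel)+1=p, l(cons)+12=x.

efppx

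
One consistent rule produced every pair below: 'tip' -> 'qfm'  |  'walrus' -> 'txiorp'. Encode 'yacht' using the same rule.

vxzeq

Compare letters: t→q is +23, i→f is +23, p→m is +23 — a constant shift. Every letter moves 23 places later in the alphabet, wrapping around z→a.
On yacht: y+23=v, a+23=x, c+23=z, h+23=e, t+23=q.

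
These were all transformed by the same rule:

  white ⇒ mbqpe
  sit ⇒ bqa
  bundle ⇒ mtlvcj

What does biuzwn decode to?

The output letters match the input read backwards, each shifted +8: white reversed is etihw. The word is reversed, then every letter is shifted forward by 8.
Decoding biuzwn: shift back: b−8=t, i−8=a, u−8=m, z−8=r, w−8=o, n−8=f → tamrof; then reverse → format.

format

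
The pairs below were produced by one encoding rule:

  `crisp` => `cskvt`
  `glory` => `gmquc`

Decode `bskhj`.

In crisp: c→c is +0, r→s is +1, i→k is +2, s→v is +3 — the shift increases by 1 each position. Letter i (0-indexed) is shifted by i+0, so successive shifts are 0, 1, 2, ….
Reversing it on bskhj: b−0=b, s−1=r, k−2=i, h−3=e, j−4=f.

brief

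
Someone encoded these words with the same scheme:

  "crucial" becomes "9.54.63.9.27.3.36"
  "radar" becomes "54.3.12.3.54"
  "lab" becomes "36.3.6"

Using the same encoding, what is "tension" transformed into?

60.15.42.57.27.45.42

c(#3)→9 and r(#18)→54: differences scale by 3, so n = 3·pos + 0. With a=1..z=26, the number is 3·pos.
On tension: t=20→60, e=5→15, n=14→42, s=19→57, i=9→27, o=15→45, n=14→42.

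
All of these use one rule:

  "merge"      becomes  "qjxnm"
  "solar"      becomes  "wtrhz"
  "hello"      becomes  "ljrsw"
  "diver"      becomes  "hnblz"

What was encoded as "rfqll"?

Each letter shifts forward by (position + 4), i.e. 4, 5, 6, … — the shift grows by one for each successive letter.
Reversing it on rfqll: r−4=n, f−5=a, q−6=k, l−7=e, l−8=d.

naked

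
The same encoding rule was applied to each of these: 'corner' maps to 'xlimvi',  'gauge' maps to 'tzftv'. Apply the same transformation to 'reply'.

ivkob

Each letter is replaced by its mirror in the alphabet: a↔z, b↔y, c↔x, and so on (the Atbash cipher).
Applying it to reply: r↔i, e↔v, p↔k, l↔o, y↔b.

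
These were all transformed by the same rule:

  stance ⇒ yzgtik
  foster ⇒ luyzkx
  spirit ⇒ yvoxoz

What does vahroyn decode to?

Compare letters: s→y is +6, t→z is +6, a→g is +6 — a constant shift. This is a Caesar cipher with shift 6.
Decoding vahroyn: v−6=p, a−6=u, h−6=b, r−6=l, o−6=i, y−6=s, n−6=h.

publish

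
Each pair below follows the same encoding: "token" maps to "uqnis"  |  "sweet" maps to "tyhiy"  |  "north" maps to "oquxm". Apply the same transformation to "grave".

htdzj

In token: t→u is +1, o→q is +2, k→n is +3, e→i is +4 — the shift increases by 1 each position. Letter i (0-indexed) is shifted by i+1, so successive shifts are 1, 2, 3, ….
Applying it to grave: g+1=h, r+2=t, a+3=d, v+4=z, e+5=j.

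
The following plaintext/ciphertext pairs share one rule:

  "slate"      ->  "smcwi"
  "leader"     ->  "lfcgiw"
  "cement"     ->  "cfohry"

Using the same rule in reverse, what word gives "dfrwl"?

In slate: s→s is +0, l→m is +1, a→c is +2, t→w is +3 — the shift increases by 1 each position. Each letter shifts forward by its position index (0, 1, 2, …) — the shift grows by one for each successive letter.
Reversing it on dfrwl: d−0=d, f−1=e, r−2=p, w−3=t, l−4=h.

depth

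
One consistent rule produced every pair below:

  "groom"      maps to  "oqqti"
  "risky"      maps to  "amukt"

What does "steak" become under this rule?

mcgvu

The output letters match the input read backwards, each shifted +2: groom reversed is moorg. The word is reversed, then every letter is shifted forward by 2.
Applying it to steak: reverse → kaets; then shift: k+2=m, a+2=c, e+2=g, t+2=v, s+2=u.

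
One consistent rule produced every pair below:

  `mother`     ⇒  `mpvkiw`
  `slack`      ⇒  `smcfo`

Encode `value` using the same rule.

vbnxi

In mother: m→m is +0, o→p is +1, t→v is +2, h→k is +3 — the shift increases by 1 each position. Each letter shifts forward by its position index (0, 1, 2, …) — the shift grows by one for each successive letter.
On value: v+0=v, a+1=b, l+2=n, u+3=x, e+4=i.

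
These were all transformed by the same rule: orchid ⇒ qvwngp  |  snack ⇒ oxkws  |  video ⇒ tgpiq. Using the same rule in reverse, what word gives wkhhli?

cattle

o(14)→q(16) and r(17)→v(21) fit y≡19x+10 (mod 26); the inverse of 19 mod 26 is 11. Each letter's alphabet position (a=0..z=25) is mapped through 19·x+10 mod 26 — an affine cipher.
Reversing it on wkhhli: w(22)→11·(22−10)≡2=c; k(10)→11·(10−10)≡0=a; h(7)→11·(7−10)≡19=t; h(7)→11·(7−10)≡19=t; l(11)→11·(11−10)≡11=l; i(8)→11·(8−10)≡4=e (all mod 26).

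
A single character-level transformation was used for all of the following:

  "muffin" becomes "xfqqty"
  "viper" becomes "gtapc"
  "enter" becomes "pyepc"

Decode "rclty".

Compare letters: m→x is +11, u→f is +11, f→q is +11 — a constant shift. This is a Caesar cipher with shift 11.
Reversing it on rclty: r−11=g, c−11=r, l−11=a, t−11=i, y−11=n.

grain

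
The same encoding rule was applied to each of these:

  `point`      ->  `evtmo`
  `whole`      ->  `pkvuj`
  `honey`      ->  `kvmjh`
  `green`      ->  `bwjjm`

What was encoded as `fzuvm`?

Each letter's alphabet position (a=0..z=25) is mapped through 9·x+25 mod 26 — an affine cipher.
Reversing it on fzuvm: f(5)→3·(5−25)≡18=s; z(25)→3·(25−25)≡0=a; u(20)→3·(20−25)≡11=l; v(21)→3·(21−25)≡14=o; m(12)→3·(12−25)≡13=n (all mod 26).

salon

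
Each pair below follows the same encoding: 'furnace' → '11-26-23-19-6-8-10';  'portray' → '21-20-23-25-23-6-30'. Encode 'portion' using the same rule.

f is letter #6 and maps to 11: an offset of 5. Letters become their 1-based position plus 5 (so a→6, b→7, …).
For portion: p=16→21, o=15→20, r=18→23, t=20→25, i=9→14, o=15→20, n=14→19.

21-20-23-25-14-20-19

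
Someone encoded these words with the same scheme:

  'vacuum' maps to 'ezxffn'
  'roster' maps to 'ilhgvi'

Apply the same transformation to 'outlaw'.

lfgozd

Each letter is replaced by its mirror in the alphabet: a↔z, b↔y, c↔x, and so on (the Atbash cipher).
For outlaw: o↔l, u↔f, t↔g, l↔o, a↔z, w↔d.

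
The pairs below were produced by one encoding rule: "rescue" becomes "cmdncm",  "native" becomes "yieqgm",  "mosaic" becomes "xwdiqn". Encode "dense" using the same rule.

omydm

The shift depends on letter class: consonant r→c is +11, but vowel e→m is +8. Two shifts are in play — +8 for a/e/i/o/u, +11 for every other letter.
For dense: d(cons)+11=o, e(vowel)+8=m, n(cons)+11=y, s(cons)+11=d, e(vowel)+8=m.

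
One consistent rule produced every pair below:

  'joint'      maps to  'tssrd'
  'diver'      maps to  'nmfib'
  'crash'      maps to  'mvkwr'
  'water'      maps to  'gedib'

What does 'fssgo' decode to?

voice

Shifts by position in joint: pos 0: j→t (+10), pos 1: o→s (+4), pos 2: i→s (+10), pos 3: n→r (+4) — repeating every 2. The shifts repeat in a cycle of length 2: positions 0,1,… shift by +10, +4, then the pattern repeats.
Decoding fssgo: f−10=v, s−4=o, s−10=i, g−4=c, o−10=e.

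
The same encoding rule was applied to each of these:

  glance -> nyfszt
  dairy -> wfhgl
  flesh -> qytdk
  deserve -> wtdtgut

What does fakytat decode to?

g(6)→n(13) and l(11)→y(24) fit y≡23x+5 (mod 26); the inverse of 23 mod 26 is 17. Treating letters as 0–25, the rule is x ↦ 23x + 5 (mod 26).
Undoing it on fakytat: f(5)→17·(5−5)≡0=a; a(0)→17·(0−5)≡19=t; k(10)→17·(10−5)≡7=h; y(24)→17·(24−5)≡11=l; t(19)→17·(19−5)≡4=e; a(0)→17·(0−5)≡19=t; t(19)→17·(19−5)≡4=e (all mod 26).

athlete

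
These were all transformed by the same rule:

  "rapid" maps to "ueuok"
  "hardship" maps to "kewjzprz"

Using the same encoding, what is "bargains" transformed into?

eewmhqwc

Letter i (0-indexed) is shifted by i+3, so successive shifts are 3, 4, 5, ….
For bargains: b+3=e, a+4=e, r+5=w, g+6=m, a+7=h, i+8=q, n+9=w, s+10=c.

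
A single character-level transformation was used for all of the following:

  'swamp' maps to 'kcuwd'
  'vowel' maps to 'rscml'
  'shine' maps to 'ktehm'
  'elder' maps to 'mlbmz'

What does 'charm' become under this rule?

s(18)→k(10) and w(22)→c(2) fit y≡11x+20 (mod 26); the inverse of 11 mod 26 is 19. Each letter's alphabet position (a=0..z=25) is mapped through 11·x+20 mod 26 — an affine cipher.
Applying it to charm: c(2)→11·2+20≡16=q; h(7)→11·7+20≡19=t; a(0)→11·0+20≡20=u; r(17)→11·17+20≡25=z; m(12)→11·12+20≡22=w (all mod 26).

qtuzw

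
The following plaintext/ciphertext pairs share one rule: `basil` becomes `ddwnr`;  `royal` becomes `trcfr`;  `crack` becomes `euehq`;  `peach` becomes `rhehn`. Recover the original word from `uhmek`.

In basil: b→d is +2, a→d is +3, s→w is +4, i→n is +5 — the shift increases by 1 each position. Each letter shifts forward by (position + 2), i.e. 2, 3, 4, … — the shift grows by one for each successive letter.
Reversing it on uhmek: u−2=s, h−3=e, m−4=i, e−5=z, k−6=e.

seize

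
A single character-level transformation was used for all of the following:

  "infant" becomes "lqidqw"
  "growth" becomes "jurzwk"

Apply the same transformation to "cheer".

fkhhu

Compare letters: i→l is +3, n→q is +3, f→i is +3 — a constant shift. It's a constant shift of +3 (ROT3).
On cheer: c+3=f, h+3=k, e+3=h, e+3=h, r+3=u.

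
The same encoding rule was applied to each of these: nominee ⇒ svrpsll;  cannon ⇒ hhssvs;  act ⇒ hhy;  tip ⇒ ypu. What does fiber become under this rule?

kpglw

The rule splits by letter class: vowels +7, consonants +5.
For fiber: f(cons)+5=k, i(vowel)+7=p, b(cons)+5=g, e(vowel)+7=l, r(cons)+5=w.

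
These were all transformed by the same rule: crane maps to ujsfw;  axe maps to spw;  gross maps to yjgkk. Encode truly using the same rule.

Every letter moves 18 places later in the alphabet, wrapping around z→a.
For truly: t+18=l, r+18=j, u+18=m, l+18=d, y+18=q.

ljmdq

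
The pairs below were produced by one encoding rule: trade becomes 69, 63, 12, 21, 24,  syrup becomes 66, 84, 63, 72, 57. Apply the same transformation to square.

t(#20)→69 and r(#18)→63: differences scale by 3, so n = 3·pos + 9. Each letter becomes 3×(its alphabet position, a=1..z=26) + 9.
For square: s=19→66, q=17→60, u=21→72, a=1→12, r=18→63, e=5→24.

66, 60, 72, 12, 63, 24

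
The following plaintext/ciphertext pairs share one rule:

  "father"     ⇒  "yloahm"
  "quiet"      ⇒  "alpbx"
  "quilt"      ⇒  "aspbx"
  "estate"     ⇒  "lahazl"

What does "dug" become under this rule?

The word is reversed, then every letter is shifted forward by 7.
For dug: reverse → gud; then shift: g+7=n, u+7=b, d+7=k.

nbk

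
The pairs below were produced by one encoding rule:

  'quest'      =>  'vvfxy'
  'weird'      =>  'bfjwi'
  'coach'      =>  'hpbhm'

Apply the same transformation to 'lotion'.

The shift depends on letter class: consonant q→v is +5, but vowel u→v is +1. Two shifts are in play — +1 for a/e/i/o/u, +5 for every other letter.
For lotion: l(cons)+5=q, o(vowel)+1=p, t(cons)+5=y, i(vowel)+1=j, o(vowel)+1=p, n(cons)+5=s.

qpyjps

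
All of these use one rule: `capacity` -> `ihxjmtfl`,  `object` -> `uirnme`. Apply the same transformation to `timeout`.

zpunyff

In capacity: c→i is +6, a→h is +7, p→x is +8, a→j is +9 — the shift increases by 1 each position. Each letter shifts forward by (position + 6), i.e. 6, 7, 8, … — the shift grows by one for each successive letter.
For timeout: t+6=z, i+7=p, m+8=u, e+9=n, o+10=y, u+11=f, t+12=f.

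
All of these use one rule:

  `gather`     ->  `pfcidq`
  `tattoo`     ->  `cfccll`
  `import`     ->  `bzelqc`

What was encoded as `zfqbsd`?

g(6)→p(15) and a(0)→f(5) fit y≡19x+5 (mod 26); the inverse of 19 mod 26 is 11. This is an affine cipher: with a=0,…,z=25, each position x becomes (19x+5) mod 26.
Decoding zfqbsd: z(25)→11·(25−5)≡12=m; f(5)→11·(5−5)≡0=a; q(16)→11·(16−5)≡17=r; b(1)→11·(1−5)≡8=i; s(18)→11·(18−5)≡13=n; d(3)→11·(3−5)≡4=e (all mod 26).

marine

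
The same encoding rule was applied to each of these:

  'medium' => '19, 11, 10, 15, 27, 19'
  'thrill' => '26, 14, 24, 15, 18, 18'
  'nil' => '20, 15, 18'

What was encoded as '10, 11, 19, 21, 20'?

demon

m is letter #13 and maps to 19: an offset of 6. Letters become their 1-based position plus 6 (so a→7, b→8, …).
Decoding 10, 11, 19, 21, 20: 10→(10−6)÷1=4=d, 11→(11−6)÷1=5=e, 19→(19−6)÷1=13=m, 21→(21−6)÷1=15=o, 20→(20−6)÷1=14=n.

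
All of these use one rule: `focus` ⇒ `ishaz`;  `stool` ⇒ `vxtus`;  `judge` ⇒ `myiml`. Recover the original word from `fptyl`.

close

In focus: f→i is +3, o→s is +4, c→h is +5, u→a is +6 — the shift increases by 1 each position. Letter i (0-indexed) is shifted by i+3, so successive shifts are 3, 4, 5, ….
Decoding fptyl: f−3=c, p−4=l, t−5=o, y−6=s, l−7=e.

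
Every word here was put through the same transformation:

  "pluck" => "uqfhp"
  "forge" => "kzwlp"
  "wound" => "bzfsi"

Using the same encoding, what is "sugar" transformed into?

The shift depends on letter class: consonant p→u is +5, but vowel u→f is +11. Two shifts are in play — +11 for a/e/i/o/u, +5 for every other letter.
On sugar: s(cons)+5=x, u(vowel)+11=f, g(cons)+5=l, a(vowel)+11=l, r(cons)+5=w.

xfllw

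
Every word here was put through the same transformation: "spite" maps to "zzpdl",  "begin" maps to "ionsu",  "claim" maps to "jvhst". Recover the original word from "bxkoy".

A repeating key of period 2 is used — shifts +7, +10 over and over.
Decoding bxkoy: b−7=u, x−10=n, k−7=d, o−10=e, y−7=r.

under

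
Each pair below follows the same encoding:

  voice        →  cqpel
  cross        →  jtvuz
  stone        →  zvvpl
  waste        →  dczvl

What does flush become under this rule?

mnbuo

A repeating key of period 2 is used — shifts +7, +2 over and over.
On flush: f+7=m, l+2=n, u+7=b, s+2=u, h+7=o.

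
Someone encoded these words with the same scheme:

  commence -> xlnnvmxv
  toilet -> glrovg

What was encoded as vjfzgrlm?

This is the alphabet-reversal cipher (Atbash): a becomes z, b becomes y, etc.
Undoing it on vjfzgrlm: v↔e, j↔q, f↔u, z↔a, g↔t, r↔i, l↔o, m↔n.

equation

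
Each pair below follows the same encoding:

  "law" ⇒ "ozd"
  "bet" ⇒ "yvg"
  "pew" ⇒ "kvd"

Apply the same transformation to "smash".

hnzhs

This is the alphabet-reversal cipher (Atbash): a becomes z, b becomes y, etc.
For smash: s↔h, m↔n, a↔z, s↔h, h↔s.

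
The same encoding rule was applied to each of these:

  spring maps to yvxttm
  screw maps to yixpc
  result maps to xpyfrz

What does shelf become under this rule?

ynprl

Two shifts are in play — +11 for a/e/i/o/u, +6 for every other letter.
For shelf: s(cons)+6=y, h(cons)+6=n, e(vowel)+11=p, l(cons)+6=r, f(cons)+6=l.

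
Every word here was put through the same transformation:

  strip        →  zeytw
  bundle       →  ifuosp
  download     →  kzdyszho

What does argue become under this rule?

Shifts by position in strip: pos 0: s→z (+7), pos 1: t→e (+11), pos 2: r→y (+7), pos 3: i→t (+11) — repeating every 2. A repeating key of period 2 is used — shifts +7, +11 over and over.
On argue: a+7=h, r+11=c, g+7=n, u+11=f, e+7=l.

hcnfl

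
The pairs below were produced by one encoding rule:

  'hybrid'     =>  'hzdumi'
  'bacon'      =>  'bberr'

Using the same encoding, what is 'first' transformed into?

fjtvx

In hybrid: h→h is +0, y→z is +1, b→d is +2, r→u is +3 — the shift increases by 1 each position. The shift increases by 1 at each position, starting from +0: 0, 1, 2, ….
Applying it to first: f+0=f, i+1=j, r+2=t, s+3=v, t+4=x.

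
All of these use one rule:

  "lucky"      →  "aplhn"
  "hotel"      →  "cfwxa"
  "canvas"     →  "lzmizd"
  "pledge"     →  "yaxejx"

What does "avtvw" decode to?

l(11)→a(0) and u(20)→p(15) fit y≡19x+25 (mod 26); the inverse of 19 mod 26 is 11. Treating letters as 0–25, the rule is x ↦ 19x + 25 (mod 26).
Decoding avtvw: a(0)→11·(0−25)≡11=l; v(21)→11·(21−25)≡8=i; t(19)→11·(19−25)≡12=m; v(21)→11·(21−25)≡8=i; w(22)→11·(22−25)≡19=t (all mod 26).

limit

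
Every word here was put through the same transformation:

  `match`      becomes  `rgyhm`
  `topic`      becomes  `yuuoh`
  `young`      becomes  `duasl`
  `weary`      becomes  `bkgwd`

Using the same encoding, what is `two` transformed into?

The shift depends on letter class: consonant m→r is +5, but vowel a→g is +6. The rule splits by letter class: vowels +6, consonants +5.
For two: t(cons)+5=y, w(cons)+5=b, o(vowel)+6=u.

ybu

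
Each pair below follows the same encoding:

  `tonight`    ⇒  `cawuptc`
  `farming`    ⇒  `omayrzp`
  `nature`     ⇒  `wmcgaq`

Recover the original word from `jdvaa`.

armor

The shifts repeat in a cycle of length 2: positions 0,1,… shift by +9, +12, then the pattern repeats.
Reversing it on jdvaa: j−9=a, d−12=r, v−9=m, a−12=o, a−9=r.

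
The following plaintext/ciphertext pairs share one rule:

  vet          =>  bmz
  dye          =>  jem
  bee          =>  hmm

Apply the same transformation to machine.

The shift depends on letter class: consonant v→b is +6, but vowel e→m is +8. Two shifts are in play — +8 for a/e/i/o/u, +6 for every other letter.
For machine: m(cons)+6=s, a(vowel)+8=i, c(cons)+6=i, h(cons)+6=n, i(vowel)+8=q, n(cons)+6=t, e(vowel)+8=m.

siinqtm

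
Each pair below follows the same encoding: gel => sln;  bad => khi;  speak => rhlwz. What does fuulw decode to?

The output letters match the input read backwards, each shifted +7: gel reversed is leg. Read the word backwards and shift each letter +7.
Undoing it on fuulw: shift back: f−7=y, u−7=n, u−7=n, l−7=e, w−7=p → ynnep; then reverse → penny.

penny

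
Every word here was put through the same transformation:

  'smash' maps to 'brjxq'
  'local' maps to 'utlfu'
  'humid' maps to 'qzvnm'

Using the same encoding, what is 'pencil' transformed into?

yjwhrq

The shifts repeat in a cycle of length 2: positions 0,1,… shift by +9, +5, then the pattern repeats.
For pencil: p+9=y, e+5=j, n+9=w, c+5=h, i+9=r, l+5=q.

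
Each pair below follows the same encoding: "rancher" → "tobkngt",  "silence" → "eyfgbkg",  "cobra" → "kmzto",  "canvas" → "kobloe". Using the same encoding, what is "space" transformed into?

exokg

r(17)→t(19) and a(0)→o(14) fit y≡11x+14 (mod 26); the inverse of 11 mod 26 is 19. This is an affine cipher: with a=0,…,z=25, each position x becomes (11x+14) mod 26.
On space: s(18)→11·18+14≡4=e; p(15)→11·15+14≡23=x; a(0)→11·0+14≡14=o; c(2)→11·2+14≡10=k; e(4)→11·4+14≡6=g (all mod 26).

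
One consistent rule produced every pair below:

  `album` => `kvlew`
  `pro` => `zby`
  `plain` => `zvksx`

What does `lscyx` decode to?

bison

Compare letters: a→k is +10, l→v is +10, b→l is +10 — a constant shift. It's a constant shift of +10 (ROT10).
Decoding lscyx: l−10=b, s−10=i, c−10=s, y−10=o, x−10=n.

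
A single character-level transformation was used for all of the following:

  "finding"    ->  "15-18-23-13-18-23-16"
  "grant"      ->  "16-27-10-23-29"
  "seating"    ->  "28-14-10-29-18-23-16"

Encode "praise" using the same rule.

25-27-10-18-28-14

f is letter #6 and maps to 15: an offset of 9. Letters become their 1-based position plus 9 (so a→10, b→11, …).
For praise: p=16→25, r=18→27, a=1→10, i=9→18, s=19→28, e=5→14.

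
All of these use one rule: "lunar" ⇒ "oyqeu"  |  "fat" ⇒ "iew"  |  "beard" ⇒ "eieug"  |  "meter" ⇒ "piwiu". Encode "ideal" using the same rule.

mgieo

The rule splits by letter class: vowels +4, consonants +3.
On ideal: i(vowel)+4=m, d(cons)+3=g, e(vowel)+4=i, a(vowel)+4=e, l(cons)+3=o.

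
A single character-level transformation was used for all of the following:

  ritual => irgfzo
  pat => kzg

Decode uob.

fly

Each pair mirrors across the alphabet (r↔i, i↔r, t↔g): positions sum to 25. Letters are reflected about the middle of the alphabet (position → 25−position): Atbash.
Undoing it on uob: u↔f, o↔l, b↔y.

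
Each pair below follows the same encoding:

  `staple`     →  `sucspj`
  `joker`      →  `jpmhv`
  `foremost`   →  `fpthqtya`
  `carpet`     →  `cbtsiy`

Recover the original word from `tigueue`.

therapy

In staple: s→s is +0, t→u is +1, a→c is +2, p→s is +3 — the shift increases by 1 each position. Letter i (0-indexed) is shifted by i+0, so successive shifts are 0, 1, 2, ….
Undoing it on tigueue: t−0=t, i−1=h, g−2=e, u−3=r, e−4=a, u−5=p, e−6=y.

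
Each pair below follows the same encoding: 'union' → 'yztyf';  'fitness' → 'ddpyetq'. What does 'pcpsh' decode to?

where

The output letters match the input read backwards, each shifted +11: union reversed is noinu. Two steps: reverse the string, then apply a Caesar shift of +11.
Undoing it on pcpsh: shift back: p−11=e, c−11=r, p−11=e, s−11=h, h−11=w → erehw; then reverse → where.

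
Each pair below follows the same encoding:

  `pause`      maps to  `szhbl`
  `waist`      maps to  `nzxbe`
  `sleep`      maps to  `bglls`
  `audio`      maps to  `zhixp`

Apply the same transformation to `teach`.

elzfu

p(15)→s(18) and a(0)→z(25) fit y≡3x+25 (mod 26); the inverse of 3 mod 26 is 9. Each letter's alphabet position (a=0..z=25) is mapped through 3·x+25 mod 26 — an affine cipher.
On teach: t(19)→3·19+25≡4=e; e(4)→3·4+25≡11=l; a(0)→3·0+25≡25=z; c(2)→3·2+25≡5=f; h(7)→3·7+25≡20=u (all mod 26).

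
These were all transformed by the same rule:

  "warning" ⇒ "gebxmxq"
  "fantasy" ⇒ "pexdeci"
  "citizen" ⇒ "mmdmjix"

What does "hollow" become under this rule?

rsvvsg

The shift depends on letter class: consonant w→g is +10, but vowel a→e is +4. Vowels shift forward by 4 and consonants shift forward by 10.
For hollow: h(cons)+10=r, o(vowel)+4=s, l(cons)+10=v, l(cons)+10=v, o(vowel)+4=s, w(cons)+10=g.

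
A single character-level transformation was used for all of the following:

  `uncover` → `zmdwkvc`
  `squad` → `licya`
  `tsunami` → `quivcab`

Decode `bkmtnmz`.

reflect

The output letters match the input read backwards, each shifted +8: uncover reversed is revocnu. Read the word backwards and shift each letter +8.
Decoding bkmtnmz: shift back: b−8=t, k−8=c, m−8=e, t−8=l, n−8=f, m−8=e, z−8=r → tcelfer; then reverse → reflect.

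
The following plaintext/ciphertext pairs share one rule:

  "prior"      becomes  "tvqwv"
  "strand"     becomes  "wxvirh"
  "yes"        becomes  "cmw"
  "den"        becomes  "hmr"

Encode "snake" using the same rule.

The shift depends on letter class: consonant p→t is +4, but vowel i→q is +8. Two shifts are in play — +8 for a/e/i/o/u, +4 for every other letter.
On snake: s(cons)+4=w, n(cons)+4=r, a(vowel)+8=i, k(cons)+4=o, e(vowel)+8=m.

wriom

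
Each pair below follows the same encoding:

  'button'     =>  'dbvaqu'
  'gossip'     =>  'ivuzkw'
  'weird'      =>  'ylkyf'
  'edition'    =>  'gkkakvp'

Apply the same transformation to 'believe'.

dlnpgcg

Shifts by position in button: pos 0: b→d (+2), pos 1: u→b (+7), pos 2: t→v (+2), pos 3: t→a (+7) — repeating every 2. The shifts repeat in a cycle of length 2: positions 0,1,… shift by +2, +7, then the pattern repeats.
Applying it to believe: b+2=d, e+7=l, l+2=n, i+7=p, e+2=g, v+7=c, e+2=g.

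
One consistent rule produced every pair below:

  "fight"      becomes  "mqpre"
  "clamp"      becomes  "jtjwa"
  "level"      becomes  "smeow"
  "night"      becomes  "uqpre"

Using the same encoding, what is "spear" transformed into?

zxnkc

The shift increases by 1 at each position, starting from +7: 7, 8, 9, ….
Applying it to spear: s+7=z, p+8=x, e+9=n, a+10=k, r+11=c.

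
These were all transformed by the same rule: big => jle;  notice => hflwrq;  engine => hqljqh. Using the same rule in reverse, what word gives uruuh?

error

The output letters match the input read backwards, each shifted +3: big reversed is gib. Two steps: reverse the string, then apply a Caesar shift of +3.
Undoing it on uruuh: shift back: u−3=r, r−3=o, u−3=r, u−3=r, h−3=e → rorre; then reverse → error.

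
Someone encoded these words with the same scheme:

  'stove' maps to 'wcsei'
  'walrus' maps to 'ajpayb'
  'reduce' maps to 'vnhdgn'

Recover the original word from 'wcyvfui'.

stumble

The shifts repeat in a cycle of length 2: positions 0,1,… shift by +4, +9, then the pattern repeats.
Decoding wcyvfui: w−4=s, c−9=t, y−4=u, v−9=m, f−4=b, u−9=l, i−4=e.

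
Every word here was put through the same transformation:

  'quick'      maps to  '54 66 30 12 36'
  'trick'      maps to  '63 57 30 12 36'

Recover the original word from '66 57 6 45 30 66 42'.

With a=1..z=26, the number is 3·pos + 3.
Undoing it on 66 57 6 45 30 66 42: 66→(66−3)÷3=21=u, 57→(57−3)÷3=18=r, 6→(6−3)÷3=1=a, 45→(45−3)÷3=14=n, 30→(30−3)÷3=9=i, 66→(66−3)÷3=21=u, 42→(42−3)÷3=13=m.

uranium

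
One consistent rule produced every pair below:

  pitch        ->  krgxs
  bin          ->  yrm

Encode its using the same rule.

rgh

Each letter is replaced by its mirror in the alphabet: a↔z, b↔y, c↔x, and so on (the Atbash cipher).
Applying it to its: i↔r, t↔g, s↔h.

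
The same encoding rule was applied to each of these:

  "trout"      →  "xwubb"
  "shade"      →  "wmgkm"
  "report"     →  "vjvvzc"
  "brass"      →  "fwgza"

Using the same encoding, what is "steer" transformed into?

The shift increases by 1 at each position, starting from +4: 4, 5, 6, ….
For steer: s+4=w, t+5=y, e+6=k, e+7=l, r+8=z.

wyklz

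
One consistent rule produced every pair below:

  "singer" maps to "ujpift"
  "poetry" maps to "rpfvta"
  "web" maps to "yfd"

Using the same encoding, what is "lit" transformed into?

The shift depends on letter class: consonant s→u is +2, but vowel i→j is +1. Two shifts are in play — +1 for a/e/i/o/u, +2 for every other letter.
For lit: l(cons)+2=n, i(vowel)+1=j, t(cons)+2=v.

njv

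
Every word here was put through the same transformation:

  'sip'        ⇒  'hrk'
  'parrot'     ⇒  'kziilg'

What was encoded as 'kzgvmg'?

patent

Each pair mirrors across the alphabet (s↔h, i↔r, p↔k): positions sum to 25. This is the alphabet-reversal cipher (Atbash): a becomes z, b becomes y, etc.
Undoing it on kzgvmg: k↔p, z↔a, g↔t, v↔e, m↔n, g↔t.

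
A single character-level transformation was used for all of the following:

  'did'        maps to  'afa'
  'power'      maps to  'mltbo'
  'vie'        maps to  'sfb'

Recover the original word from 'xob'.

are

Compare letters: d→a is +23, i→f is +23, d→a is +23 — a constant shift. This is a Caesar cipher with shift 23.
Reversing it on xob: x−23=a, o−23=r, b−23=e.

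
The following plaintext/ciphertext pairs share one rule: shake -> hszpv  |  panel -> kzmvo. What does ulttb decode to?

Each pair mirrors across the alphabet (s↔h, h↔s, a↔z): positions sum to 25. Each letter is replaced by its mirror in the alphabet: a↔z, b↔y, c↔x, and so on (the Atbash cipher).
Reversing it on ulttb: u↔f, l↔o, t↔g, t↔g, b↔y.

foggy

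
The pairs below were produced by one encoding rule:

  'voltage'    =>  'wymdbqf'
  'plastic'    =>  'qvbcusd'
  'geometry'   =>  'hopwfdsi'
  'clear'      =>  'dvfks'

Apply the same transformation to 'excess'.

The shifts repeat in a cycle of length 2: positions 0,1,… shift by +1, +10, then the pattern repeats.
Applying it to excess: e+1=f, x+10=h, c+1=d, e+10=o, s+1=t, s+10=c.

fhdotc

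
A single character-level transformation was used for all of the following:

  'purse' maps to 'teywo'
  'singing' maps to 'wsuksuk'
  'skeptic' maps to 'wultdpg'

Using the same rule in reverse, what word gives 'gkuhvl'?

Shifts by position in purse: pos 0: p→t (+4), pos 1: u→e (+10), pos 2: r→y (+7), pos 3: s→w (+4), pos 4: e→o (+10) — repeating every 3. A repeating key of period 3 is used — shifts +4, +10, +7 over and over.
Reversing it on gkuhvl: g−4=c, k−10=a, u−7=n, h−4=d, v−10=l, l−7=e.

candle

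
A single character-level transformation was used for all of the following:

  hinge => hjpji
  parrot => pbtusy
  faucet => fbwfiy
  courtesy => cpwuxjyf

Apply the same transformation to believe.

bfnliak

In hinge: h→h is +0, i→j is +1, n→p is +2, g→j is +3 — the shift increases by 1 each position. Letter i (0-indexed) is shifted by i+0, so successive shifts are 0, 1, 2, ….
For believe: b+0=b, e+1=f, l+2=n, i+3=l, e+4=i, v+5=a, e+6=k.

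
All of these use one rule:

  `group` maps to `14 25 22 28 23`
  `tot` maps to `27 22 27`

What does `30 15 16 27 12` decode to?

Each letter is replaced by its alphabet position (a=1..z=26) + 7.
Undoing it on 30 15 16 27 12: 30→(30−7)÷1=23=w, 15→(15−7)÷1=8=h, 16→(16−7)÷1=9=i, 27→(27−7)÷1=20=t, 12→(12−7)÷1=5=e.

white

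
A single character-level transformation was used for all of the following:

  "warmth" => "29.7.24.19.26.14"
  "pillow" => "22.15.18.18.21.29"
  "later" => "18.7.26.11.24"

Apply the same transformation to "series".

w is letter #23 and maps to 29: an offset of 6. Letters become their 1-based position plus 6 (so a→7, b→8, …).
Applying it to series: s=19→25, e=5→11, r=18→24, i=9→15, e=5→11, s=19→25.

25.11.24.15.11.25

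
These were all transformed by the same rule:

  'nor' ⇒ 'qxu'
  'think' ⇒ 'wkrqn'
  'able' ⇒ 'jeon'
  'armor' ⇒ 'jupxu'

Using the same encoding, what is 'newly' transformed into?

The shift depends on letter class: consonant n→q is +3, but vowel o→x is +9. Vowels shift forward by 9 and consonants shift forward by 3.
On newly: n(cons)+3=q, e(vowel)+9=n, w(cons)+3=z, l(cons)+3=o, y(cons)+3=b.

qnzob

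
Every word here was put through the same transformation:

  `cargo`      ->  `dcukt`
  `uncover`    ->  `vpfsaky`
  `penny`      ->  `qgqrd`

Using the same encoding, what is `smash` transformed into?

todwm

In cargo: c→d is +1, a→c is +2, r→u is +3, g→k is +4 — the shift increases by 1 each position. The shift increases by 1 at each position, starting from +1: 1, 2, 3, ….
For smash: s+1=t, m+2=o, a+3=d, s+4=w, h+5=m.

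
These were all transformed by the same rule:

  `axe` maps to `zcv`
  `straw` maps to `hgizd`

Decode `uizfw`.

fraud

This is the alphabet-reversal cipher (Atbash): a becomes z, b becomes y, etc.
Undoing it on uizfw: u↔f, i↔r, z↔a, f↔u, w↔d.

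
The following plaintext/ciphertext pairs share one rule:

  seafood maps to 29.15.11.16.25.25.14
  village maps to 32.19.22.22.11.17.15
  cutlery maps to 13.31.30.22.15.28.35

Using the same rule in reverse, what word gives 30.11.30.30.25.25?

tattoo

s is letter #19 and maps to 29: an offset of 10. Each letter is replaced by its alphabet position (a=1..z=26) + 10.
Decoding 30.11.30.30.25.25: 30→(30−10)÷1=20=t, 11→(11−10)÷1=1=a, 30→(30−10)÷1=20=t, 30→(30−10)÷1=20=t, 25→(25−10)÷1=15=o, 25→(25−10)÷1=15=o.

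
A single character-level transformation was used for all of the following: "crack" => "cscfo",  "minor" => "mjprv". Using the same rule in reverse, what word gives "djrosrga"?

diplomat

In crack: c→c is +0, r→s is +1, a→c is +2, c→f is +3 — the shift increases by 1 each position. Letter i (0-indexed) is shifted by i+0, so successive shifts are 0, 1, 2, ….
Undoing it on djrosrga: d−0=d, j−1=i, r−2=p, o−3=l, s−4=o, r−5=m, g−6=a, a−7=t.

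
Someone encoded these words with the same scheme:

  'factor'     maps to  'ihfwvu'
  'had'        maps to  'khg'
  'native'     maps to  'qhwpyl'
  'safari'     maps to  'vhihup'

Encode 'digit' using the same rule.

gpjpw

Two shifts are in play — +7 for a/e/i/o/u, +3 for every other letter.
For digit: d(cons)+3=g, i(vowel)+7=p, g(cons)+3=j, i(vowel)+7=p, t(cons)+3=w.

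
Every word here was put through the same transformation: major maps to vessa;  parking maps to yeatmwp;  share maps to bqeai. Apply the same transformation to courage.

lsyaepi

The shift depends on letter class: consonant m→v is +9, but vowel a→e is +4. Vowels shift forward by 4 and consonants shift forward by 9.
On courage: c(cons)+9=l, o(vowel)+4=s, u(vowel)+4=y, r(cons)+9=a, a(vowel)+4=e, g(cons)+9=p, e(vowel)+4=i.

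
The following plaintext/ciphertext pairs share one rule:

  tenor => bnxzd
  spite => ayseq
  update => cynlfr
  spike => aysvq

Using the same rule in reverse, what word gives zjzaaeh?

rapport

In tenor: t→b is +8, e→n is +9, n→x is +10, o→z is +11 — the shift increases by 1 each position. Each letter shifts forward by (position + 8), i.e. 8, 9, 10, … — the shift grows by one for each successive letter.
Decoding zjzaaeh: z−8=r, j−9=a, z−10=p, a−11=p, a−12=o, e−13=r, h−14=t.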